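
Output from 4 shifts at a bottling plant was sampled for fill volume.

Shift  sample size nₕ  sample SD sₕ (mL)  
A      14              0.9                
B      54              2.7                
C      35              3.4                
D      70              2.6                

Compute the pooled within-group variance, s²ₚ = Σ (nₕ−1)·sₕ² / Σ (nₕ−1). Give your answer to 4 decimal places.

7.4342

A: (14−1)·0.9² = 13·0.81 = 10.53
B: (54−1)·2.7² = 53·7.29 = 386.37
C: (35−1)·3.4² = 34·11.56 = 393.04
D: (70−1)·2.6² = 69·6.76 = 466.44
Numerator = 1256.38; denominator = Σ(nₕ−1) = 169.
s²ₚ = 1256.38/169 = 7.434201... → 7.4342.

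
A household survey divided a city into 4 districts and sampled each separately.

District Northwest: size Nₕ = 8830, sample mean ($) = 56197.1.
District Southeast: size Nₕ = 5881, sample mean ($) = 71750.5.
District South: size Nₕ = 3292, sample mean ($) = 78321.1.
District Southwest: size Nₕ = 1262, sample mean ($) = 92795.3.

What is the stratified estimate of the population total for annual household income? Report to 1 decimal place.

Population total = Σ Nₕ·x̄ₕ (each stratum's size times its mean).
8830·56197.1 + 5881·71750.5 + 3292·78321.1 + 1262·92795.3 = 496220393 + 421964690.5 + 257833061.2 + 117107668.6 = 1293125813.3.

1293125813.3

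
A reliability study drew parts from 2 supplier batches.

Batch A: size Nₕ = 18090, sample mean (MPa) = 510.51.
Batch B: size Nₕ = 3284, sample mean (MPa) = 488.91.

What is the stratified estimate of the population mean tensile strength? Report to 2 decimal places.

507.19

N = 18090 + 3284 = 21374.
Weight each subgroup mean by Nₕ/N and sum.
Σ Nₕx̄ₕ = 18090·510.51 + 3284·488.91 = 9235125.9 + 1605580.44 = 10840706.34.
Divide by N: 10840706.34 / 21374 = 507.1913... → 507.19.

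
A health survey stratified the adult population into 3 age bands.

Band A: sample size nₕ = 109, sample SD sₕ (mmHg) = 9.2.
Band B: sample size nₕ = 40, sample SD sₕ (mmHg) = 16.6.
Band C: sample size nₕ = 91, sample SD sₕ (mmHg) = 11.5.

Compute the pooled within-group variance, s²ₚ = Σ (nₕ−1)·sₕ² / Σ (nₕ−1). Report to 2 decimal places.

134.14

Degrees of freedom: 108 + 39 + 90 = 237.
Σ(nₕ−1)sₕ² = 108·84.64 + 39·275.56 + 90·132.25 = 31790.46.
s²ₚ = 31790.46 / 237 = 134.1370... → 134.14.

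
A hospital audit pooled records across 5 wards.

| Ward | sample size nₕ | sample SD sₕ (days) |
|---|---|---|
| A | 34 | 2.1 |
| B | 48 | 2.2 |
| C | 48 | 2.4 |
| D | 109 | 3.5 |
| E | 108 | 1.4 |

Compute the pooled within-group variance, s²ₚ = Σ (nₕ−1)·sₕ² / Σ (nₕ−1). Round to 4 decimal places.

6.3639

Degrees of freedom: 33 + 47 + 47 + 108 + 107 = 342.
Σ(nₕ−1)sₕ² = 33·4.41 + 47·4.84 + 47·5.76 + 108·12.25 + 107·1.96 = 2176.45.
s²ₚ = 2176.45 / 342 = 6.363889... → 6.3639.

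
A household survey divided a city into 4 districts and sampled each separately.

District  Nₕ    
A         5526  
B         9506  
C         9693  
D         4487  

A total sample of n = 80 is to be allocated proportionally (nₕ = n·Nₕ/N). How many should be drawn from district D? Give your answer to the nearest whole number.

Share of district D = 4487/29212 = 0.15360.
Allocate 80 × 0.15360 = 12.288... → 12.

12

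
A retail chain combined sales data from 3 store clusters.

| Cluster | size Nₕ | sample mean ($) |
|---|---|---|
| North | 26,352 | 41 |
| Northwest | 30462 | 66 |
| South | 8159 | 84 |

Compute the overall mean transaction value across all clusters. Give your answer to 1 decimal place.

N = 26352 + 30462 + 8159 = 64973.
Overall mean = Σ (Nₕ/N)·x̄ₕ — weight by population share, not a simple average.
Σ Nₕx̄ₕ = 26352·41 + 30462·66 + 8159·84 = 1080432 + 2010492 + 685356 = 3776280.
Divide by N: 3776280 / 64973 = 58.121... → 58.1.

58.1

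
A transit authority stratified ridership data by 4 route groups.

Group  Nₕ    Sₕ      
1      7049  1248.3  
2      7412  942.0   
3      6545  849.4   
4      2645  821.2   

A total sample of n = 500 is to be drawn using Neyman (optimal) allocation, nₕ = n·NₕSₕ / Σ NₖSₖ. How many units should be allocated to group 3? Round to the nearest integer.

118

1: NₕSₕ = 7049·1248.3 = 8799266.7
2: NₕSₕ = 7412·942.0 = 6982104
3: NₕSₕ = 6545·849.4 = 5559323
4: NₕSₕ = 2645·821.2 = 2172074
Σ NₕSₕ = 23512767.7.
n_3 = 500·5559323/23512767.7 = 118.219... → 118.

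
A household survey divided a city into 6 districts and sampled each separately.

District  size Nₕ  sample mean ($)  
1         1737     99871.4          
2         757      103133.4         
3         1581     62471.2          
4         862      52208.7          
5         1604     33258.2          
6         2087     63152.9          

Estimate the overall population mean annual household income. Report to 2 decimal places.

67276.97

N = 1737 + 757 + 1581 + 862 + 1604 + 2087 = 8628.
Weight each subgroup mean by Nₕ/N and sum.
Σ Nₕx̄ₕ = 1737·99871.4 + 757·103133.4 + 1581·62471.2 + 862·52208.7 + 1604·33258.2 + 2087·63152.9 = 173476621.8 + 78071983.8 + 98766967.2 + 45003899.4 + 53346152.8 + 131800102.3 = 580465727.3.
Divide by N: 580465727.3 / 8628 = 67276.9735... → 67276.97.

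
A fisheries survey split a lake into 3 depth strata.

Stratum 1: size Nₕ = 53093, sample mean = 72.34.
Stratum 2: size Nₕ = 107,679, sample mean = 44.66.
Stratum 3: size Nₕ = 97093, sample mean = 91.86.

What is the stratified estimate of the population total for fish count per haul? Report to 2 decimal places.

Population total = Σ Nₕ·x̄ₕ (each stratum's size times its mean).
53093·72.34 + 107679·44.66 + 97093·91.86 = 3840747.62 + 4808944.14 + 8918962.98 = 17568654.74.

17568654.74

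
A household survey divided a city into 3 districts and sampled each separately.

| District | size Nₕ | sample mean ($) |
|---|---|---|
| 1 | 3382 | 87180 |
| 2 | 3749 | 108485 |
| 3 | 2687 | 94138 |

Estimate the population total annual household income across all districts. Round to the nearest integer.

Estimate total by summing Nₕ·x̄ₕ over strata.
3382·87180 + 3749·108485 + 2687·94138 = 294842760 + 406710265 + 252948806 = 954501831.

954501831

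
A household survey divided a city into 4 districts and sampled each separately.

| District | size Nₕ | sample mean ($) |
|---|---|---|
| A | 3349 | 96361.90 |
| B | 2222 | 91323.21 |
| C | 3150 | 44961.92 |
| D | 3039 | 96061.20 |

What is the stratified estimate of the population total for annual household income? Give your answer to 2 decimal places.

Population total = Σ Nₕ·x̄ₕ (each stratum's size times its mean).
3349·96361.90 + 2222·91323.21 + 3150·44961.92 + 3039·96061.20 = 322716003.1 + 202920172.62 + 141630048 + 291929986.8 = 959196210.52.

959196210.52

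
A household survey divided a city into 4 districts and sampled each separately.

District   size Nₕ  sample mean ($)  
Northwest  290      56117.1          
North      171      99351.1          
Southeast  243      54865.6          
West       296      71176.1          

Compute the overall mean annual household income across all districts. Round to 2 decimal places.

x̄_st = (Σ Nₕx̄ₕ) / (Σ Nₕ) = (290·56117.1 + 171·99351.1 + 243·54865.6 + 296·71176.1) / 1000
= 67663463.5 / 1000 = 67663.4635 → 67663.46.

67663.46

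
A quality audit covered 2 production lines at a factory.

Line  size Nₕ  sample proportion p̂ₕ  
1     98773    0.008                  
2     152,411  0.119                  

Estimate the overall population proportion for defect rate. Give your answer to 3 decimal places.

0.075

Wₕ = Nₕ/N with N = 251184: 0.3932, 0.6068.
p̂_st = 0.3932·0.008 + 0.6068·0.119 ≈ 0.07535... → 0.075.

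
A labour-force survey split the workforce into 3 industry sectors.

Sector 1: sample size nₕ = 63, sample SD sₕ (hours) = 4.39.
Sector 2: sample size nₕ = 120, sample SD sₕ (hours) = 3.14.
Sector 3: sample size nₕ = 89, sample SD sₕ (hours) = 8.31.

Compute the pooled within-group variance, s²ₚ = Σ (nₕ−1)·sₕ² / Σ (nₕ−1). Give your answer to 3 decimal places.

1: (63−1)·4.39² = 62·19.2721 = 1194.8702
2: (120−1)·3.14² = 119·9.8596 = 1173.2924
3: (89−1)·8.31² = 88·69.0561 = 6076.9368
Numerator = 8445.0994; denominator = Σ(nₕ−1) = 269.
s²ₚ = 8445.0994/269 = 31.39442... → 31.394.

31.394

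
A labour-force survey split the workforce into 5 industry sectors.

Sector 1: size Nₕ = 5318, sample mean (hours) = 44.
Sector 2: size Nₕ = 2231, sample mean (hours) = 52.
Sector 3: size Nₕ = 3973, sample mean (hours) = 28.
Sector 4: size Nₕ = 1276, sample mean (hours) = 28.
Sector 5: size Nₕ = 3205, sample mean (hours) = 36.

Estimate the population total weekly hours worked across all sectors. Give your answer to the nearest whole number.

1: 5318·44 = 233992
2: 2231·52 = 116012
3: 3973·28 = 111244
4: 1276·28 = 35728
5: 3205·36 = 115380
τ̂ = Σ Nₕx̄ₕ = 612356.

612356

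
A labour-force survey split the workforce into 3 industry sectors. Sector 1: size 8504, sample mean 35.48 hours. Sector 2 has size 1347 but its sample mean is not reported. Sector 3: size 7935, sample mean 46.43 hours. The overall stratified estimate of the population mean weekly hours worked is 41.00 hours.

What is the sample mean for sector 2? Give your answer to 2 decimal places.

N = 8504 + 1347 + 7935 = 17786.
Overall total = μ·N = 41.00·17786 = 729226.
Subtract the known strata: 8504·35.48 + 7935·46.43 = 670143.97.
Remaining total for sector 2: 729226 − 670143.97 = 59082.03.
Divide by its size: 59082.03 / 1347 = 43.8619... → 43.86.

43.86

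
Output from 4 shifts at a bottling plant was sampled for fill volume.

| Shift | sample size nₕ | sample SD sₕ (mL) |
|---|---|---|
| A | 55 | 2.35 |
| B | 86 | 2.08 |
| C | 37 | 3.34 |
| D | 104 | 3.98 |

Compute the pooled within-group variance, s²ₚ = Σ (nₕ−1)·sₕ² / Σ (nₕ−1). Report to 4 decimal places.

Degrees of freedom: 54 + 85 + 36 + 103 = 278.
Σ(nₕ−1)sₕ² = 54·5.5225 + 85·4.3264 + 36·11.1556 + 103·15.8404 = 2699.1218.
s²ₚ = 2699.1218 / 278 = 9.709071... → 9.7091.

9.7091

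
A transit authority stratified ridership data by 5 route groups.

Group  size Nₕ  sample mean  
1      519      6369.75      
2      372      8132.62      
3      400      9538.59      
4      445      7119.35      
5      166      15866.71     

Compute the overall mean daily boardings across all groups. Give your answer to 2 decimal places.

N = 1902; weights Wₕ = Nₕ/N = (0.2729, 0.1956, 0.2103, 0.2340, 0.0873).
x̄_st = Σ Wₕ·x̄ₕ = 0.2729·6369.75 + 0.1956·8132.62 + 0.2103·9538.59 + 0.2340·7119.35 + 0.0873·15866.71 ≈ 8385.2027...
→ 8385.20.

8385.20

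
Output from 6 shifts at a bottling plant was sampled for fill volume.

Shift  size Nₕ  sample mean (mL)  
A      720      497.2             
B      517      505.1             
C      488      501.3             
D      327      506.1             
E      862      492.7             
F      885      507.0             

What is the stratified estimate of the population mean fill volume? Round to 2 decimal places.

500.83

x̄_st = (Σ Nₕx̄ₕ) / (Σ Nₕ) = (720·497.2 + 517·505.1 + 488·501.3 + 327·506.1 + 862·492.7 + 885·507.0) / 3799
= 1902652.2 / 3799 = 500.8297... → 500.83.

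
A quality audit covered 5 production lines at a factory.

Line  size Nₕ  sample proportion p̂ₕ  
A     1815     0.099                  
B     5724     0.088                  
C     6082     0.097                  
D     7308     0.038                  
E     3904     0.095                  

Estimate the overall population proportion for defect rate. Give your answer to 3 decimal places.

0.077

Wₕ = Nₕ/N with N = 24833: 0.0731, 0.2305, 0.2449, 0.2943, 0.1572.
p̂_st = 0.0731·0.099 + 0.2305·0.088 + 0.2449·0.097 + 0.2943·0.038 + 0.1572·0.095 ≈ 0.07739... → 0.077.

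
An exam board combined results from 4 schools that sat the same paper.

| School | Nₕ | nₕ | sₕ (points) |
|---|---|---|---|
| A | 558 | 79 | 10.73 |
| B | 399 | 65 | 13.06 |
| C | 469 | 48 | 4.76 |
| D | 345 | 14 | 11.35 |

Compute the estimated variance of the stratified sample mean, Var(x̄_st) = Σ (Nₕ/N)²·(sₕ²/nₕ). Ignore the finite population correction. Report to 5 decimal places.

N = 1771; Wₕ = Nₕ/N.
school A: (558/1771)²·10.73²/79 = 0.14467838
school B: (399/1771)²·13.06²/65 = 0.13319308
school C: (469/1771)²·4.76²/48 = 0.03310406
school D: (345/1771)²·11.35²/14 = 0.34919238
Sum = 0.66016789 → 0.66017.

0.66017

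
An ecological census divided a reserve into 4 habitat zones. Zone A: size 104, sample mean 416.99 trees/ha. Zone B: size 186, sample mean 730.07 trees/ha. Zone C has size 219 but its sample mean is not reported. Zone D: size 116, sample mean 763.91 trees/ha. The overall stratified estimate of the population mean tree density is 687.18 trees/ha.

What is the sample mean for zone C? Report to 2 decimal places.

738.42

N = 104 + 186 + 219 + 116 = 625.
Overall total = μ·N = 687.18·625 = 429487.5.
Subtract the known strata: 104·416.99 + 186·730.07 + 116·763.91 = 267773.54.
Remaining total for zone C: 429487.5 − 267773.54 = 161713.96.
Divide by its size: 161713.96 / 219 = 738.4199... → 738.42.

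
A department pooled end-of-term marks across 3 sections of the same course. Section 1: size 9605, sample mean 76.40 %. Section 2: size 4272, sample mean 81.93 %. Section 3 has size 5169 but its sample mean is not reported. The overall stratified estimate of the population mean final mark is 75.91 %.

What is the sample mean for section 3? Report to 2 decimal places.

Σ Nₕx̄ₕ = N·μ, so 5169·x̄_3 = 19046·75.91 − (9605·76.40 + 4272·81.93).
= 1445781.86 − 1083826.96 = 361954.9.
x̄_3 = 361954.9 / 5169 = 70.0242... → 70.02.

70.02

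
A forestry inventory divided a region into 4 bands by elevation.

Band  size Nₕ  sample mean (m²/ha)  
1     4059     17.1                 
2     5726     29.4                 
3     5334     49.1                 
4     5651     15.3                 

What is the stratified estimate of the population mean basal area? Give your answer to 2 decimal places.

28.22

N = 20770; weights Wₕ = Nₕ/N = (0.1954, 0.2757, 0.2568, 0.2721).
x̄_st = Σ Wₕ·x̄ₕ = 0.1954·17.1 + 0.2757·29.4 + 0.2568·49.1 + 0.2721·15.3 ≈ 28.2192...
→ 28.22.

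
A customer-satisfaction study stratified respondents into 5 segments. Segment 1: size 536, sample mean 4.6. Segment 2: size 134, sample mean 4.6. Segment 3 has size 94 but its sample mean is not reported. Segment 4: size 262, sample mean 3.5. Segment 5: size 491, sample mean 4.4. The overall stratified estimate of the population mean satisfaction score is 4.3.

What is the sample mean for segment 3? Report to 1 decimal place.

3.9

Σ Nₕx̄ₕ = N·μ, so 94·x̄_3 = 1517·4.3 − (536·4.6 + 134·4.6 + 262·3.5 + 491·4.4).
= 6523.1 − 6159.4 = 363.7.
x̄_3 = 363.7 / 94 = 3.869... → 3.9.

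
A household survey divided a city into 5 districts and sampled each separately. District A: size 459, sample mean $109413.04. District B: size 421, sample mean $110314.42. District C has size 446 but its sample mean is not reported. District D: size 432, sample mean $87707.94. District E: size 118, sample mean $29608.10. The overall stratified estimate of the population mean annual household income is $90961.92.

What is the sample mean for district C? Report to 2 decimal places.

73089.73

N = 459 + 421 + 446 + 432 + 118 = 1876.
Overall total = μ·N = 90961.92·1876 = 170644561.92.
Subtract the known strata: 459·109413.04 + 421·110314.42 + 432·87707.94 + 118·29608.10 = 138046542.06.
Remaining total for district C: 170644561.92 − 138046542.06 = 32598019.86.
Divide by its size: 32598019.86 / 446 = 73089.7306... → 73089.73.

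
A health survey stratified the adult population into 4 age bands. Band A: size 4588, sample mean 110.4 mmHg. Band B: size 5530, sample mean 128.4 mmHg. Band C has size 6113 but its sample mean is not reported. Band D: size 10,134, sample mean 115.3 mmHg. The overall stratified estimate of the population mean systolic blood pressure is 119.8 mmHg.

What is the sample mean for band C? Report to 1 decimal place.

126.5

N = 4588 + 5530 + 6113 + 10134 = 26365.
Overall total = μ·N = 119.8·26365 = 3158527.
Subtract the known strata: 4588·110.4 + 5530·128.4 + 10134·115.3 = 2385017.4.
Remaining total for band C: 3158527 − 2385017.4 = 773509.6.
Divide by its size: 773509.6 / 6113 = 126.535... → 126.5.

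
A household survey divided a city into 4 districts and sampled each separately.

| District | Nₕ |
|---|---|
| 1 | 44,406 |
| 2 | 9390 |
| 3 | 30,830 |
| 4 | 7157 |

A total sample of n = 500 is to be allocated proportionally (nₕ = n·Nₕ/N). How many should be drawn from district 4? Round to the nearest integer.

N = 44406 + 9390 + 30830 + 7157 = 91783.
n_4 = 500·7157/91783 = 38.989... → 39.

39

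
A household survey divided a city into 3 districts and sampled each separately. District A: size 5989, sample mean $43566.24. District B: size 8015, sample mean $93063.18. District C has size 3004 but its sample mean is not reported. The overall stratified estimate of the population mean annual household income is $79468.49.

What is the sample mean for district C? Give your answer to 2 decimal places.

Σ Nₕx̄ₕ = N·μ, so 3004·x̄_C = 17008·79468.49 − (5989·43566.24 + 8015·93063.18).
= 1351600077.92 − 1006819599.06 = 344780478.86.
x̄_C = 344780478.86 / 3004 = 114773.7946... → 114773.79.

114773.79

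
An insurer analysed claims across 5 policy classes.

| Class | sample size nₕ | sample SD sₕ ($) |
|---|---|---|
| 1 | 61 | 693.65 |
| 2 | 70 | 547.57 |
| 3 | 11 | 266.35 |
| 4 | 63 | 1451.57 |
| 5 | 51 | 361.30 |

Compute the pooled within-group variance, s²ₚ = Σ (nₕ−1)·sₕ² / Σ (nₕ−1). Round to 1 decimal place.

746738.0

1: (61−1)·693.65² = 60·481150.3225 = 28869019.35
2: (70−1)·547.57² = 69·299832.9049 = 20688470.4381
3: (11−1)·266.35² = 10·70942.3225 = 709423.225
4: (63−1)·1451.57² = 62·2107055.4649 = 130637438.8238
5: (51−1)·361.30² = 50·130537.69 = 6526884.5
Numerator = 187431236.3369; denominator = Σ(nₕ−1) = 251.
s²ₚ = 187431236.3369/251 = 746737.993... → 746738.0.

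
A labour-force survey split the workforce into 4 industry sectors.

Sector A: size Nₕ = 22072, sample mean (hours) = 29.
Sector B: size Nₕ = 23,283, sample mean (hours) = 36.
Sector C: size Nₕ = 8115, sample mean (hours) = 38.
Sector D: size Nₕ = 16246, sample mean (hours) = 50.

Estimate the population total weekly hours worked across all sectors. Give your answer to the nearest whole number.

2598946

A: 22072·29 = 640088
B: 23283·36 = 838188
C: 8115·38 = 308370
D: 16246·50 = 812300
τ̂ = Σ Nₕx̄ₕ = 2598946.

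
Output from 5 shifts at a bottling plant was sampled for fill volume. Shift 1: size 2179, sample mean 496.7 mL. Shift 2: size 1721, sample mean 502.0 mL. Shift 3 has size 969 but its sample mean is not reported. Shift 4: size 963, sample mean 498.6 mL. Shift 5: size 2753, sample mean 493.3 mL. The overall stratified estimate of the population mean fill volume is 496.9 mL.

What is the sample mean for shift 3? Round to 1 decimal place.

496.8

N = 2179 + 1721 + 969 + 963 + 2753 = 8585.
Overall total = μ·N = 496.9·8585 = 4265886.5.
Subtract the known strata: 2179·496.7 + 1721·502.0 + 963·498.6 + 2753·493.3 = 3784458.
Remaining total for shift 3: 4265886.5 − 3784458 = 481428.5.
Divide by its size: 481428.5 / 969 = 496.830... → 496.8.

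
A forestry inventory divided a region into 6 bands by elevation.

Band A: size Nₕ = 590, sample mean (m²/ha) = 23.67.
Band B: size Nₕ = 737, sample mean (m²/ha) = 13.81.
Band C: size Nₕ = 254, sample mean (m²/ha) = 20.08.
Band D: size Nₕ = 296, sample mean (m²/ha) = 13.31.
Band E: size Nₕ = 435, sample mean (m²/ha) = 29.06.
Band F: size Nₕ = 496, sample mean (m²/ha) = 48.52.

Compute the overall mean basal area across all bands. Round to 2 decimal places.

x̄_st = (Σ Nₕx̄ₕ) / (Σ Nₕ) = (590·23.67 + 737·13.81 + 254·20.08 + 296·13.31 + 435·29.06 + 496·48.52) / 2808
= 69890.37 / 2808 = 24.8897... → 24.89.

24.89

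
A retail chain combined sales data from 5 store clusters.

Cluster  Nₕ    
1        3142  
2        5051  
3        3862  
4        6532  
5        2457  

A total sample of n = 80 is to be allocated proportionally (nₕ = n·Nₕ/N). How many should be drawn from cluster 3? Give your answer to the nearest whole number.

Share of cluster 3 = 3862/21044 = 0.18352.
Allocate 80 × 0.18352 = 14.682... → 15.

15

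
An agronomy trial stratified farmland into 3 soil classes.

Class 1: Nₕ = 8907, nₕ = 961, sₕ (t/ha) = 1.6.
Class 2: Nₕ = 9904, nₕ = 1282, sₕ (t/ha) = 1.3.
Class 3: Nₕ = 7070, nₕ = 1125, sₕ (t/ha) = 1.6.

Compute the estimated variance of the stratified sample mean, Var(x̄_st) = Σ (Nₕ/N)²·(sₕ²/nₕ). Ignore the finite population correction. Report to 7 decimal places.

0.0006784

N = 25881; Wₕ = Nₕ/N.
class 1: (8907/25881)²·1.6²/961 = 0.0003155131
class 2: (9904/25881)²·1.3²/1282 = 0.0001930447
class 3: (7070/25881)²·1.6²/1125 = 0.0001698104
Sum = 0.0006783681 → 0.0006784.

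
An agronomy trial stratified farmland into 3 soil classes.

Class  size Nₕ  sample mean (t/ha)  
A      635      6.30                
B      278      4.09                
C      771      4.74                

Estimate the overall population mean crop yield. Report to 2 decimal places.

5.22

N = 1684; weights Wₕ = Nₕ/N = (0.3771, 0.1651, 0.4578).
x̄_st = Σ Wₕ·x̄ₕ = 0.3771·6.30 + 0.1651·4.09 + 0.4578·4.74 ≈ 5.2209...
→ 5.22.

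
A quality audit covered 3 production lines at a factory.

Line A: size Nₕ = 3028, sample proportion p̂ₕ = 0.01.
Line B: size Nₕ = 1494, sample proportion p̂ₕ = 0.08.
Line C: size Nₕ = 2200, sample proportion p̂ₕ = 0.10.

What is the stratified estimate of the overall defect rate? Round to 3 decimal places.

0.055

Wₕ = Nₕ/N with N = 6722: 0.4505, 0.2223, 0.3273.
p̂_st = 0.4505·0.01 + 0.2223·0.08 + 0.3273·0.10 ≈ 0.05501... → 0.055.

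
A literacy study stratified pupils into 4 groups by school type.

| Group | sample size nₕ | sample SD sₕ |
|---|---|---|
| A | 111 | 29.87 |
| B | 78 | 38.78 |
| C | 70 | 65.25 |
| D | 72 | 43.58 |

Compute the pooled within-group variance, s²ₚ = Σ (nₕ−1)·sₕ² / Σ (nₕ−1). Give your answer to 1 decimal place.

Degrees of freedom: 110 + 77 + 69 + 71 = 327.
Σ(nₕ−1)sₕ² = 110·892.2169 + 77·1503.8884 + 69·4257.5625 + 71·1899.2164 = 642559.4427.
s²ₚ = 642559.4427 / 327 = 1965.014... → 1965.0.

1965.0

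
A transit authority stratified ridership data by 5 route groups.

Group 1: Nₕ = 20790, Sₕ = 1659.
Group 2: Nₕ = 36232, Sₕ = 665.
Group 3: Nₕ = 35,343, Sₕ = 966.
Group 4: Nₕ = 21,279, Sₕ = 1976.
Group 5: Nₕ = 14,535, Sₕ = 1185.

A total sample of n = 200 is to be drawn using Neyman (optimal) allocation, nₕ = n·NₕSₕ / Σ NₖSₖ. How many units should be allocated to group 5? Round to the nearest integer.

23

1: NₕSₕ = 20790·1659 = 34490610
2: NₕSₕ = 36232·665 = 24094280
3: NₕSₕ = 35343·966 = 34141338
4: NₕSₕ = 21279·1976 = 42047304
5: NₕSₕ = 14535·1185 = 17223975
Σ NₕSₕ = 151997507.
n_5 = 200·17223975/151997507 = 22.663... → 23.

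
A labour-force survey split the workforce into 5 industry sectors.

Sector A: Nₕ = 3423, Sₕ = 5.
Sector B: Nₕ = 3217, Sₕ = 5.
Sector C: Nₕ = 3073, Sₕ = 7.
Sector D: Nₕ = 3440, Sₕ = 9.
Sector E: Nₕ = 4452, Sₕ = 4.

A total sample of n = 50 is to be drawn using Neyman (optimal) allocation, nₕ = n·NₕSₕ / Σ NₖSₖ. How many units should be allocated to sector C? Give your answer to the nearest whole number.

10

Σ NₕSₕ = 3423·5 + 3217·5 + 3073·7 + 3440·9 + 4452·4 = 103479.
Share for C: 21511/103479 = 0.20788.
n_C = 50 × 0.20788 = 10.394... → 10.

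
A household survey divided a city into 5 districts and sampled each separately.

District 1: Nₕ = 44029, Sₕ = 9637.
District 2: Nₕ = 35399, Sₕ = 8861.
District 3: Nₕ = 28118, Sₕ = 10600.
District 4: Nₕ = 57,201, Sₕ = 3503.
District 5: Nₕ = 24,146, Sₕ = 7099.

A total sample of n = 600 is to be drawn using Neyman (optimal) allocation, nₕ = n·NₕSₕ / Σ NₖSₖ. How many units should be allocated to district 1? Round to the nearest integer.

181

Σ NₕSₕ = 44029·9637 + 35399·8861 + 28118·10600 + 57201·3503 + 24146·7099 = 1407816369.
Share for 1: 424307473/1407816369 = 0.30139.
n_1 = 600 × 0.30139 = 180.836... → 181.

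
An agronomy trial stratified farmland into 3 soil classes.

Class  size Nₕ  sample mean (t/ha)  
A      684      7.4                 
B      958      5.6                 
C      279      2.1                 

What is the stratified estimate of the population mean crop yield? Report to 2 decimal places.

5.73

N = 684 + 958 + 279 = 1921.
The stratified mean weights each stratum mean by its population share Nₕ/N.
Σ Nₕx̄ₕ = 684·7.4 + 958·5.6 + 279·2.1 = 5061.6 + 5364.8 + 585.9 = 11012.3.
Divide by N: 11012.3 / 1921 = 5.7326... → 5.73.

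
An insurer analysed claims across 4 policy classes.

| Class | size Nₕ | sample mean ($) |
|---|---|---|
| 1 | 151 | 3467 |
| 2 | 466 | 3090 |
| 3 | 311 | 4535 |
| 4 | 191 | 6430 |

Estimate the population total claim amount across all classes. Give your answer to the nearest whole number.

1: 151·3467 = 523517
2: 466·3090 = 1439940
3: 311·4535 = 1410385
4: 191·6430 = 1228130
τ̂ = Σ Nₕx̄ₕ = 4601972.

4601972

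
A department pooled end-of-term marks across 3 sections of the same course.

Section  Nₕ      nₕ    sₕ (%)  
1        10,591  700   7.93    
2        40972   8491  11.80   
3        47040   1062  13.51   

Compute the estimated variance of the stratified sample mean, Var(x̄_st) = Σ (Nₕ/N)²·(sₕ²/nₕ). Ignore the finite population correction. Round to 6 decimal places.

N = 98603; Wₕ = Nₕ/N.
section 1: (10591/98603)²·7.93²/700 = 0.001036435
section 2: (40972/98603)²·11.80²/8491 = 0.002831387
section 3: (47040/98603)²·13.51²/1062 = 0.039114749
Sum = 0.042982571 → 0.042983.

0.042983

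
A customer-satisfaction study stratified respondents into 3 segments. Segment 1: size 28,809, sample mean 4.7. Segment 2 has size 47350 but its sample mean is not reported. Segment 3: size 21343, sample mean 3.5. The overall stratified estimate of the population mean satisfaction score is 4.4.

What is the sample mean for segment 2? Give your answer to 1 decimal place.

4.6

N = 28809 + 47350 + 21343 = 97502.
Overall total = μ·N = 4.4·97502 = 429008.8.
Subtract the known strata: 28809·4.7 + 21343·3.5 = 210102.8.
Remaining total for segment 2: 429008.8 − 210102.8 = 218906.
Divide by its size: 218906 / 47350 = 4.623... → 4.6.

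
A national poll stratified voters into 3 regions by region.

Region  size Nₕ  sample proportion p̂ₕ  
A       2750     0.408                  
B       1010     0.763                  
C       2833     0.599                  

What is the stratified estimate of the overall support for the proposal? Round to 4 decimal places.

0.5445

Wₕ = Nₕ/N with N = 6593: 0.4171, 0.1532, 0.4297.
p̂_st = 0.4171·0.408 + 0.1532·0.763 + 0.4297·0.599 ≈ 0.544456... → 0.5445.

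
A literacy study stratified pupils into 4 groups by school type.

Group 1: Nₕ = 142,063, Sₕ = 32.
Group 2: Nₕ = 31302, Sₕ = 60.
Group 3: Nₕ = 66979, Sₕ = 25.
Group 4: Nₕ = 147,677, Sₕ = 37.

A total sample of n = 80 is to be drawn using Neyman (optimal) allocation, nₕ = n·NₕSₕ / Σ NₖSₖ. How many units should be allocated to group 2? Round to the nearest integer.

Σ NₕSₕ = 142063·32 + 31302·60 + 66979·25 + 147677·37 = 13562660.
Share for 2: 1878120/13562660 = 0.13848.
n_2 = 80 × 0.13848 = 11.078... → 11.

11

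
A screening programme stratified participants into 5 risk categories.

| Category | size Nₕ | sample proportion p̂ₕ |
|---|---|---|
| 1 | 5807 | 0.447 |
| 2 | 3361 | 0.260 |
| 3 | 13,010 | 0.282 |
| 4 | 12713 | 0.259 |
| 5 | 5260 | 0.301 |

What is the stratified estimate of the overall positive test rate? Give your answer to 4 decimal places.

Wₕ = Nₕ/N with N = 40151: 0.1446, 0.0837, 0.3240, 0.3166, 0.1310.
p̂_st = 0.1446·0.447 + 0.0837·0.260 + 0.3240·0.282 + 0.3166·0.259 + 0.1310·0.301 ≈ 0.299229... → 0.2992.

0.2992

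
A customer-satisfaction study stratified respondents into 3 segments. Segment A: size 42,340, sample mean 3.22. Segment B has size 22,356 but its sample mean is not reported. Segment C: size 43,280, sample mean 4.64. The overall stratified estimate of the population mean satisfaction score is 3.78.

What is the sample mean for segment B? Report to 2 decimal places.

3.18

N = 42340 + 22356 + 43280 = 107976.
Overall total = μ·N = 3.78·107976 = 408149.28.
Subtract the known strata: 42340·3.22 + 43280·4.64 = 337154.
Remaining total for segment B: 408149.28 − 337154 = 70995.28.
Divide by its size: 70995.28 / 22356 = 3.1757... → 3.18.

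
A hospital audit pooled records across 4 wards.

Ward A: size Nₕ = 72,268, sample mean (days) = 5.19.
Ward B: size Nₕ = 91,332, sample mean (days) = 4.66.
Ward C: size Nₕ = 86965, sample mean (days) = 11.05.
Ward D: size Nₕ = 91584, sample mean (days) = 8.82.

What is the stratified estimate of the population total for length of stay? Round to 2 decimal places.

2569412.17

A: 72268·5.19 = 375070.92
B: 91332·4.66 = 425607.12
C: 86965·11.05 = 960963.25
D: 91584·8.82 = 807770.88
τ̂ = Σ Nₕx̄ₕ = 2569412.17.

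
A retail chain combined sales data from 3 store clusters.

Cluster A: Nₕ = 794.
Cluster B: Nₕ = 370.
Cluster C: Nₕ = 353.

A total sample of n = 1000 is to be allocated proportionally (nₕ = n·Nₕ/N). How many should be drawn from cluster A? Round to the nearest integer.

523

N = 794 + 370 + 353 = 1517.
n_A = 1000·794/1517 = 523.401... → 523.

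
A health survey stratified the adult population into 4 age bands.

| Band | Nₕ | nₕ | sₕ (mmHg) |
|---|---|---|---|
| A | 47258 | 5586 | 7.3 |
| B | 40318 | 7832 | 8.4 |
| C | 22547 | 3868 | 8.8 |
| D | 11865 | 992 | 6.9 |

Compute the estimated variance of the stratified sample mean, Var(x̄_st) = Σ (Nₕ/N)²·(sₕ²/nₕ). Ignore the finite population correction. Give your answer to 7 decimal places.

N = 121988. Term for each stratum: Wₕ²sₕ²/nₕ.
Var(x̄_st) = 0.0014317304 + 0.0009841236 + 0.0006839466 + 0.0004540334 = 0.0035538339 → 0.0035538.

0.0035538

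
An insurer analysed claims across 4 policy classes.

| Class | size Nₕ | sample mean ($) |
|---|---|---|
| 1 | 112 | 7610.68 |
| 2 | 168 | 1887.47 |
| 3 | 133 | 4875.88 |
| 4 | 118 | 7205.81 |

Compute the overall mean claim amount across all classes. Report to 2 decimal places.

5024.99

x̄_st = (Σ Nₕx̄ₕ) / (Σ Nₕ) = (112·7610.68 + 168·1887.47 + 133·4875.88 + 118·7205.81) / 531
= 2668268.74 / 531 = 5024.9882... → 5024.99.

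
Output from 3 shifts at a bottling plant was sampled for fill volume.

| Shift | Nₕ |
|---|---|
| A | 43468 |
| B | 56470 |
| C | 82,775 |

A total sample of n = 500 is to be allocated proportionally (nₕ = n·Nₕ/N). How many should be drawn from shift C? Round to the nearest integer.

N = 43468 + 56470 + 82775 = 182713.
n_C = 500·82775/182713 = 226.516... → 227.

227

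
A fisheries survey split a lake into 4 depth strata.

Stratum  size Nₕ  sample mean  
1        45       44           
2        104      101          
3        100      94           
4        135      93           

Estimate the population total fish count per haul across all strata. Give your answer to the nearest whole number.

1: 45·44 = 1980
2: 104·101 = 10504
3: 100·94 = 9400
4: 135·93 = 12555
τ̂ = Σ Nₕx̄ₕ = 34439.

34439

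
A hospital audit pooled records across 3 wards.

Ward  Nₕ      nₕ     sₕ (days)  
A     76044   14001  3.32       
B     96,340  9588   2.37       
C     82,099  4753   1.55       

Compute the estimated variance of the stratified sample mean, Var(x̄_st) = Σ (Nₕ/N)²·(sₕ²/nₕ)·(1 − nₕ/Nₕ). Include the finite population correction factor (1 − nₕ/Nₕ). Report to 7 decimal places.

0.0001825

N = 254483. Term for each stratum: Wₕ²sₕ²/nₕ·(1−nₕ/Nₕ).
Var(x̄_st) = 0.0000573532 + 0.0000756027 + 0.0000495626 = 0.0001825184 → 0.0001825.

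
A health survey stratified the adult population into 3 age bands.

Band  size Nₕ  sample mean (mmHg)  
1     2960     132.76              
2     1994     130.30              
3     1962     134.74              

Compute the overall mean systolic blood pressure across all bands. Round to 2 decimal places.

132.61

N = 6916; weights Wₕ = Nₕ/N = (0.4280, 0.2883, 0.2837).
x̄_st = Σ Wₕ·x̄ₕ = 0.4280·132.76 + 0.2883·130.30 + 0.2837·134.74 ≈ 132.6124...
→ 132.61.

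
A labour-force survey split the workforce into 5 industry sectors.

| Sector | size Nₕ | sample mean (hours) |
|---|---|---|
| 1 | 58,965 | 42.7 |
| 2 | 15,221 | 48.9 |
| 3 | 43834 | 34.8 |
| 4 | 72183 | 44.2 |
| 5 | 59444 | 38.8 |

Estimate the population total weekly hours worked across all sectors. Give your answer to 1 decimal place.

1: 58965·42.7 = 2517805.5
2: 15221·48.9 = 744306.9
3: 43834·34.8 = 1525423.2
4: 72183·44.2 = 3190488.6
5: 59444·38.8 = 2306427.2
τ̂ = Σ Nₕx̄ₕ = 10284451.4.

10284451.4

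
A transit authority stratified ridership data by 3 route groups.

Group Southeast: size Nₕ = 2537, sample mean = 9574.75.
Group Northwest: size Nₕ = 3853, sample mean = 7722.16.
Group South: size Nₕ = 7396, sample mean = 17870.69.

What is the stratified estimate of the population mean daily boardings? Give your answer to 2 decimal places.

x̄_st = (Σ Nₕx̄ₕ) / (Σ Nₕ) = (2537·9574.75 + 3853·7722.16 + 7396·17870.69) / 13786
= 186216246.47 / 13786 = 13507.6343... → 13507.63.

13507.63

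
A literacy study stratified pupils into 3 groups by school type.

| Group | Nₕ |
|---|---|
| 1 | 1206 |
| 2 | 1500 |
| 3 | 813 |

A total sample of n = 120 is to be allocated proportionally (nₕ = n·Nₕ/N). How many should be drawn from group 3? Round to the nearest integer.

28

N = 1206 + 1500 + 813 = 3519.
n_3 = 120·813/3519 = 27.724... → 28.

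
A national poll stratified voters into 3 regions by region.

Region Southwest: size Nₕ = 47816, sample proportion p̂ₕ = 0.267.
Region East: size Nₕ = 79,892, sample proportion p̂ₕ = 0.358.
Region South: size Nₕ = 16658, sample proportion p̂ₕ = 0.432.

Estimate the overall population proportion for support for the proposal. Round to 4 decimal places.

0.3364

N = 47816 + 79892 + 16658 = 144366.
Overall proportion = Σ (Nₕ/N)·p̂ₕ.
Σ Nₕp̂ₕ = 12766.872 + 28601.336 + 7196.256 = 48564.464.
48564.464 / 144366 = 0.336398... → 0.3364.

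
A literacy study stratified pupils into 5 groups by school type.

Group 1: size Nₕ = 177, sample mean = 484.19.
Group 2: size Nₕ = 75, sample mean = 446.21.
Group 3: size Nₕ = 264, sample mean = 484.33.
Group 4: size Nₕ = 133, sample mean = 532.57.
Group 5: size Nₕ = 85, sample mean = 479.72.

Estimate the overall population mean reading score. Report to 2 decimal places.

488.61

N = 177 + 75 + 264 + 133 + 85 = 734.
Weight each subgroup mean by Nₕ/N and sum.
Σ Nₕx̄ₕ = 177·484.19 + 75·446.21 + 264·484.33 + 133·532.57 + 85·479.72 = 85701.63 + 33465.75 + 127863.12 + 70831.81 + 40776.2 = 358638.51.
Divide by N: 358638.51 / 734 = 488.6083... → 488.61.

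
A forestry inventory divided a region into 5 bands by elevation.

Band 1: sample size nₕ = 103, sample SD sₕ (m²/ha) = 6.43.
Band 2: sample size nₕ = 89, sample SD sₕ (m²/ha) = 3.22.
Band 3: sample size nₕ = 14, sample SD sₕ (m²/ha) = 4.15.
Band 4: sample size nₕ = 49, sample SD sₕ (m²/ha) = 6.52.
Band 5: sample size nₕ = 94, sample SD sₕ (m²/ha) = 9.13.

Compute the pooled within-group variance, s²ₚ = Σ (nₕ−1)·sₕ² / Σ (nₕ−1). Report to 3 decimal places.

1: (103−1)·6.43² = 102·41.3449 = 4217.1798
2: (89−1)·3.22² = 88·10.3684 = 912.4192
3: (14−1)·4.15² = 13·17.2225 = 223.8925
4: (49−1)·6.52² = 48·42.5104 = 2040.4992
5: (94−1)·9.13² = 93·83.3569 = 7752.1917
Numerator = 15146.1824; denominator = Σ(nₕ−1) = 344.
s²ₚ = 15146.1824/344 = 44.0296 → 44.030.

44.030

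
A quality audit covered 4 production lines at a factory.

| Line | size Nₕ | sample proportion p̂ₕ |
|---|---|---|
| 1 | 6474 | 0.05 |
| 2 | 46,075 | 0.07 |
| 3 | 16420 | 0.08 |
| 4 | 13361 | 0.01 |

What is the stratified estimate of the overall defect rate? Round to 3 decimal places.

0.061

Wₕ = Nₕ/N with N = 82330: 0.0786, 0.5596, 0.1994, 0.1623.
p̂_st = 0.0786·0.05 + 0.5596·0.07 + 0.1994·0.08 + 0.1623·0.01 ≈ 0.06068... → 0.061.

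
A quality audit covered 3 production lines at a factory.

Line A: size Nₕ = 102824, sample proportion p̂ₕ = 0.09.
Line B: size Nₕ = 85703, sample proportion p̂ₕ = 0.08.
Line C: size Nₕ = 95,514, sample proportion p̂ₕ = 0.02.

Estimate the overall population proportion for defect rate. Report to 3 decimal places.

Wₕ = Nₕ/N with N = 284041: 0.3620, 0.3017, 0.3363.
p̂_st = 0.3620·0.09 + 0.3017·0.08 + 0.3363·0.02 ≈ 0.06344... → 0.063.

0.063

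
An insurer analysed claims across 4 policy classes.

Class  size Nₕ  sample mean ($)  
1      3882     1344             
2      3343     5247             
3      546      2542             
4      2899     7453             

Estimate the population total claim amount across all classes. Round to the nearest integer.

Estimate total by summing Nₕ·x̄ₕ over strata.
3882·1344 + 3343·5247 + 546·2542 + 2899·7453 = 5217408 + 17540721 + 1387932 + 21606247 = 45752308.

45752308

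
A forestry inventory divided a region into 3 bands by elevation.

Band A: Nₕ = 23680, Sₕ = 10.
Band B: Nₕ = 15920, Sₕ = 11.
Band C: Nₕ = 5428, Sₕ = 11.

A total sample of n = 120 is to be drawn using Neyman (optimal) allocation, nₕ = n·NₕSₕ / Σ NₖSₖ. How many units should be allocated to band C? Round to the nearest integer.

Σ NₕSₕ = 23680·10 + 15920·11 + 5428·11 = 471628.
Share for C: 59708/471628 = 0.12660.
n_C = 120 × 0.12660 = 15.192... → 15.

15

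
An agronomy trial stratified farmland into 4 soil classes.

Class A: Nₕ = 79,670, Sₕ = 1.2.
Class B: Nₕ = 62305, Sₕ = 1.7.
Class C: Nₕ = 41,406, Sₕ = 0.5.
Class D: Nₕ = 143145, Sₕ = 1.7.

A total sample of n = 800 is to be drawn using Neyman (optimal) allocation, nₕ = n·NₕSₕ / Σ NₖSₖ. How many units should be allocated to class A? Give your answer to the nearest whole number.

Σ NₕSₕ = 79670·1.2 + 62305·1.7 + 41406·0.5 + 143145·1.7 = 465572.
Share for A: 95604/465572 = 0.20535.
n_A = 800 × 0.20535 = 164.278... → 164.

164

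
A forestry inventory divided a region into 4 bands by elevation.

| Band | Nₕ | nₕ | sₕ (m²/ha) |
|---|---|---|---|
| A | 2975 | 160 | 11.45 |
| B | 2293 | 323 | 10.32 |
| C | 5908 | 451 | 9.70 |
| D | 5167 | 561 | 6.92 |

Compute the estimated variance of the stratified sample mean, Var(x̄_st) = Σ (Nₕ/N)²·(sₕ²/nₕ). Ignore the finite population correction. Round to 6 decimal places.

N = 16343; Wₕ = Nₕ/N.
band A: (2975/16343)²·11.45²/160 = 0.027151972
band B: (2293/16343)²·10.32²/323 = 0.006490848
band C: (5908/16343)²·9.70²/451 = 0.027263671
band D: (5167/16343)²·6.92²/561 = 0.008532233
Sum = 0.069438723 → 0.069439.

0.069439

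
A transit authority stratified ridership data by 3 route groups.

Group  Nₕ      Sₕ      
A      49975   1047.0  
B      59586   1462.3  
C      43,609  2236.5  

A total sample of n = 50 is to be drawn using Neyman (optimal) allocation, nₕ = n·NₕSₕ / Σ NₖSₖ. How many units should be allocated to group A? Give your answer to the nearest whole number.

Σ NₕSₕ = 49975·1047.0 + 59586·1462.3 + 43609·2236.5 = 236987961.3.
Share for A: 52323825/236987961.3 = 0.22079.
n_A = 50 × 0.22079 = 11.039... → 11.

11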